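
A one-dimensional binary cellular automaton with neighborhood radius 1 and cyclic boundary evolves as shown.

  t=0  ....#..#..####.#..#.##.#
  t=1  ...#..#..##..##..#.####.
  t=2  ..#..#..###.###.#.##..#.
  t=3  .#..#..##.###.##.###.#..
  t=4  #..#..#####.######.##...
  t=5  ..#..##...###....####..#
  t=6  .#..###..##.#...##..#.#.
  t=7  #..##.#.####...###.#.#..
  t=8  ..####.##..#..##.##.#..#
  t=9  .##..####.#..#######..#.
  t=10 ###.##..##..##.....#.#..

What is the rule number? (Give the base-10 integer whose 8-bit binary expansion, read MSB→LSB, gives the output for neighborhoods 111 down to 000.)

106

  ###|.  b7=0 t=0,i=11
  ##.|#  b6=1 t=0,i=13
  #.#|#  b5=1 t=0,i=14
  #..|.  b4=0 t=0,i=0
  .##|#  b3=1 t=0,i=10
  .#.|.  b2=0 t=0,i=4
  ..#|#  b1=1 t=0,i=3
  ...|.  b0=0 t=0,i=1
  bits 01101010 = 106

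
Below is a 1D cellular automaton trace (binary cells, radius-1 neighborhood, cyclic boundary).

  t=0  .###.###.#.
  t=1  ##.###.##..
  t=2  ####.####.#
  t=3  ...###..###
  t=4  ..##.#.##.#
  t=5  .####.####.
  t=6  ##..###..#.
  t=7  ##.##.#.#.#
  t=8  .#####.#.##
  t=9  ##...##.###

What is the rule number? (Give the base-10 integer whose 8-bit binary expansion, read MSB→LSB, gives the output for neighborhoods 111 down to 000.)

  ###|.  b7=0 t=0,i=2
  ##.|#  b6=1 t=0,i=3
  #.#|#  b5=1 t=0,i=4
  #..|.  b4=0 t=0,i=10
  .##|#  b3=1 t=0,i=1
  .#.|.  b2=0 t=0,i=9
  ..#|#  b1=1 t=0,i=0
  ...|.  b0=0 t=3,i=1
  bits 01101010 = 106

106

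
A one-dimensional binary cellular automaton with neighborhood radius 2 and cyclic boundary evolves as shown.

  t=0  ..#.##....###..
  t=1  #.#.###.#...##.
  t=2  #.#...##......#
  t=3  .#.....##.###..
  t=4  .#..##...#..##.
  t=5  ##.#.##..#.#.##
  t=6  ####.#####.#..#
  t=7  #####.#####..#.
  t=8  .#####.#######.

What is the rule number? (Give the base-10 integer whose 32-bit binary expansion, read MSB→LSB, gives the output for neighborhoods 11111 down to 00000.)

  [31] ##### => #  t=6,i=1
  [30] ####. => #  t=5,i=0
  [29] ###.# => #  t=1,i=6
  [28] ###.. => #  t=0,i=12
  [27] ##.## => #  t=3,i=9
  [26] ##.#. => #  t=1,i=7
  [25] ##..# => #  t=4,i=14
  [24] ##... => #  t=0,i=6
  [23] #.### => .  t=1,i=4
  [22] #.##. => #  t=0,i=4
  [21] #.#.# => #  t=1,i=0
  [20] #.#.. => .  t=1,i=8
  [19] #..## => #  t=4,i=3
  [18] #..#. => #  t=4,i=0
  [17] #...# => .  t=1,i=10
  [16] #.... => .  t=0,i=7
  [15] .#### => #  t=5,i=14
  [14] .###. => .  t=0,i=11
  [13] .##.# => .  t=1,i=13
  [12] .##.. => #  t=0,i=5
  [11] .#.## => .  t=0,i=3
  [10] .#.#. => .  t=1,i=1
  [9] .#..# => .  t=4,i=2
  [8] .#... => .  t=1,i=9
  [7] ..### => .  t=0,i=10
  [6] ..##. => .  t=1,i=12
  [5] ..#.# => #  t=0,i=2
  [4] ..#.. => #  t=3,i=1
  [3] ...## => .  t=0,i=9
  [2] ...#. => .  t=0,i=1
  [1] ....# => #  t=0,i=0
  [0] ..... => #  t=2,i=10
  bits 11111111011011001001000000110011 = 4285304883

4285304883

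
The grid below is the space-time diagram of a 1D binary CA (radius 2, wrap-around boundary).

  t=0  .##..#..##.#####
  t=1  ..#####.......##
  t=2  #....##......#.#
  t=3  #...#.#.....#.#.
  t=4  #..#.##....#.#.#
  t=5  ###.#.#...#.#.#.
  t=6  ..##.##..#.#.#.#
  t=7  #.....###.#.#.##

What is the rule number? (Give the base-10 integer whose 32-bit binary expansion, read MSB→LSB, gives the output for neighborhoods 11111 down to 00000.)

1981029916

  nb #####: next=.  (t=0,i=13, bit31=0)
  nb ####.: next=#  (t=0,i=14, bit30=1)
  nb ###.#: next=#  (t=0,i=15, bit29=1)
  nb ###..: next=#  (t=1,i=6, bit28=1)
  nb ##.##: next=.  (t=0,i=0, bit27=0)
  nb ##.#.: next=#  (t=5,i=3, bit26=1)
  nb ##..#: next=#  (t=0,i=3, bit25=1)
  nb ##...: next=.  (t=1,i=7, bit24=0)
  nb #.###: next=.  (t=0,i=11, bit23=0)
  nb #.##.: next=.  (t=0,i=1, bit22=0)
  nb #.#.#: next=.  (t=3,i=14, bit21=0)
  nb #.#..: next=#  (t=3,i=0, bit20=1)
  nb #..##: next=.  (t=0,i=7, bit19=0)
  nb #..#.: next=#  (t=0,i=4, bit18=1)
  nb #...#: next=.  (t=3,i=2, bit17=0)
  nb #....: next=.  (t=1,i=8, bit16=0)
  nb .####: next=.  (t=0,i=12, bit15=0)
  nb .###.: next=.  (t=5,i=1, bit14=0)
  nb .##.#: next=.  (t=0,i=9, bit13=0)
  nb .##..: next=#  (t=0,i=2, bit12=1)
  nb .#.##: next=#  (t=2,i=14, bit11=1)
  nb .#.#.: next=#  (t=3,i=5, bit10=1)
  nb .#..#: next=#  (t=0,i=6, bit9=1)
  nb .#...: next=.  (t=3,i=1, bit8=0)
  nb ..###: next=.  (t=1,i=2, bit7=0)
  nb ..##.: next=.  (t=0,i=8, bit6=0)
  nb ..#.#: next=.  (t=2,i=13, bit5=0)
  nb ..#..: next=#  (t=0,i=5, bit4=1)
  nb ...##: next=#  (t=1,i=13, bit3=1)
  nb ...#.: next=#  (t=2,i=12, bit2=1)
  nb ....#: next=.  (t=1,i=12, bit1=0)
  nb .....: next=.  (t=1,i=9, bit0=0)
  bits 01110110000101000001111000011100 = 1981029916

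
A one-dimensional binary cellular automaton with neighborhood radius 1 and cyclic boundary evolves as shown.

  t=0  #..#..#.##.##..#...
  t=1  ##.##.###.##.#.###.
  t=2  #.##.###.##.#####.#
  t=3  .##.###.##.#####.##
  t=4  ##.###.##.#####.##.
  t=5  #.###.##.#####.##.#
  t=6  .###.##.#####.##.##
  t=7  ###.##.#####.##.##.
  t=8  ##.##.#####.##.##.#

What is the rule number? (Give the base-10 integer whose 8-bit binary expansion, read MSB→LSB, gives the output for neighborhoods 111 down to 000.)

  [7] ### => #  t=1,i=7
  [6] ##. => .  t=0,i=9
  [5] #.# => #  t=0,i=7
  [4] #.. => #  t=0,i=1
  [3] .## => #  t=0,i=8
  [2] .#. => #  t=0,i=0
  [1] ..# => .  t=0,i=2
  [0] ... => #  t=0,i=17
  bits 10111101 = 189

189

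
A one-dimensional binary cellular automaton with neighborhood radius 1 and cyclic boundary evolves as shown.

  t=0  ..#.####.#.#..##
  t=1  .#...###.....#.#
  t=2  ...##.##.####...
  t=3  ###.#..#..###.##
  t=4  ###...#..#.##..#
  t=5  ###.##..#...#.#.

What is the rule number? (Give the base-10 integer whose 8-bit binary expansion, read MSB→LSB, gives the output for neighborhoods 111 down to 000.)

  ### -> #   bit 7 = 1  t=0,i=5
  ##. -> #   bit 6 = 1  t=0,i=7
  #.# -> .   bit 5 = 0  t=0,i=3
  #.. -> .   bit 4 = 0  t=0,i=0
  .## -> .   bit 3 = 0  t=0,i=4
  .#. -> .   bit 2 = 0  t=0,i=2
  ..# -> #   bit 1 = 1  t=0,i=1
  ... -> #   bit 0 = 1  t=1,i=3
  bits 11000011 = 195

195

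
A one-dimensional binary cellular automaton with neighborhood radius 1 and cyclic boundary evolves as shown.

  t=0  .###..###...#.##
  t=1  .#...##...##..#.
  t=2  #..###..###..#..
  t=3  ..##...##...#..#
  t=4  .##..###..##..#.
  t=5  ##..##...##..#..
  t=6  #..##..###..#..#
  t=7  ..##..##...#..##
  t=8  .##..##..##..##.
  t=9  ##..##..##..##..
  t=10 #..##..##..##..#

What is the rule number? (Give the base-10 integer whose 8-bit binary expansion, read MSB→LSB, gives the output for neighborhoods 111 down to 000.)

  ### -> .   bit 7 = 0  t=0,i=2
  ##. -> .   bit 6 = 0  t=0,i=3
  #.# -> .   bit 5 = 0  t=0,i=0
  #.. -> .   bit 4 = 0  t=0,i=4
  .## -> #   bit 3 = 1  t=0,i=1
  .#. -> .   bit 2 = 0  t=0,i=12
  ..# -> #   bit 1 = 1  t=0,i=5
  ... -> #   bit 0 = 1  t=0,i=10
  bits 00001011 = 11

11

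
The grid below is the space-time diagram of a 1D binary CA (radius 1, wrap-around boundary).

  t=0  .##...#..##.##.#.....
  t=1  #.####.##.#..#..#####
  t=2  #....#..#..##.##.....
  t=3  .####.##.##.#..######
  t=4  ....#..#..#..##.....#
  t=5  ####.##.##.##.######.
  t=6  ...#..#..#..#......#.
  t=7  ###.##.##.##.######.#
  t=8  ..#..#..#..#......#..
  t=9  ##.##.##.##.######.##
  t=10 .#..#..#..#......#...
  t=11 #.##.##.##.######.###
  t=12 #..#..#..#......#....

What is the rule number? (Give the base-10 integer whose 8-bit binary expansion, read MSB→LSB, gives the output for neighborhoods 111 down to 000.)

83

  nb ###: next=.  (t=1,i=3, bit7=0)
  nb ##.: next=#  (t=0,i=2, bit6=1)
  nb #.#: next=.  (t=0,i=11, bit5=0)
  nb #..: next=#  (t=0,i=3, bit4=1)
  nb .##: next=.  (t=0,i=1, bit3=0)
  nb .#.: next=.  (t=0,i=6, bit2=0)
  nb ..#: next=#  (t=0,i=0, bit1=1)
  nb ...: next=#  (t=0,i=4, bit0=1)
  bits 01010011 = 83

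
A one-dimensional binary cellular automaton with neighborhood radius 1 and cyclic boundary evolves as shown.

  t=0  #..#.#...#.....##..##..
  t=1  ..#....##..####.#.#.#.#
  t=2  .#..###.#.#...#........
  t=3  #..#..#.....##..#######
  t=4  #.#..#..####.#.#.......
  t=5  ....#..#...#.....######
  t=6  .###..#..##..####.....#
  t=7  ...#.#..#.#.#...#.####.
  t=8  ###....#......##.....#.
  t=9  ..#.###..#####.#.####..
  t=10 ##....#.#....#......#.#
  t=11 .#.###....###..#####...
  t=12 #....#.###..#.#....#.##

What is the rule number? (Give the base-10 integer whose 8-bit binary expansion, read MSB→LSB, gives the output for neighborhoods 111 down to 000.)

67

  [7] ### => .  t=1,i=12
  [6] ##. => #  t=0,i=16
  [5] #.# => .  t=0,i=4
  [4] #.. => .  t=0,i=1
  [3] .## => .  t=0,i=15
  [2] .#. => .  t=0,i=0
  [1] ..# => #  t=0,i=2
  [0] ... => #  t=0,i=7
  bits 01000011 = 67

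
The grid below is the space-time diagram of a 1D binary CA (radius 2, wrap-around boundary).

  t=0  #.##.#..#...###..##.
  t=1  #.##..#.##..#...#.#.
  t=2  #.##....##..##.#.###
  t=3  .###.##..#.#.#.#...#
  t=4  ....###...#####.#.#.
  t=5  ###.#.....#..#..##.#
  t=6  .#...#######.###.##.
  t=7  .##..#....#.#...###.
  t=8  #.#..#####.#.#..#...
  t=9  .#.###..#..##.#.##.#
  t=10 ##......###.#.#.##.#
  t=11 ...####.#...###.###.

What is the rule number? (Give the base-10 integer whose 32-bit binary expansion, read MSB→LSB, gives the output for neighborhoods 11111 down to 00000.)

1214855063

  ##### -> .   bit 31 = 0  t=4,i=12
  ####. -> #   bit 30 = 1  t=2,i=19
  ###.# -> .   bit 29 = 0  t=2,i=0
  ###.. -> .   bit 28 = 0  t=0,i=14
  ##.## -> #   bit 27 = 1  t=2,i=1
  ##.#. -> .   bit 26 = 0  t=0,i=4
  ##..# -> .   bit 25 = 0  t=0,i=15
  ##... -> .   bit 24 = 0  t=2,i=4
  #.### -> .   bit 23 = 0  t=2,i=17
  #.##. -> #   bit 22 = 1  t=0,i=2
  #.#.# -> #   bit 21 = 1  t=0,i=0
  #.#.. -> .   bit 20 = 0  t=0,i=5
  #..## -> #   bit 19 = 1  t=0,i=16
  #..#. -> .   bit 18 = 0  t=0,i=7
  #...# -> .   bit 17 = 0  t=0,i=10
  #.... -> #   bit 16 = 1  t=2,i=5
  .#### -> .   bit 15 = 0  t=2,i=18
  .###. -> .   bit 14 = 0  t=0,i=13
  .##.# -> #   bit 13 = 1  t=0,i=3
  .##.. -> #   bit 12 = 1  t=1,i=3
  .#.## -> .   bit 11 = 0  t=0,i=1
  .#.#. -> #   bit 10 = 1  t=1,i=17
  .#..# -> #   bit 9 = 1  t=0,i=6
  .#... -> #   bit 8 = 1  t=0,i=9
  ..### -> #   bit 7 = 1  t=0,i=12
  ..##. -> .   bit 6 = 0  t=0,i=17
  ..#.# -> .   bit 5 = 0  t=1,i=6
  ..#.. -> #   bit 4 = 1  t=0,i=8
  ...## -> .   bit 3 = 0  t=0,i=11
  ...#. -> #   bit 2 = 1  t=1,i=15
  ....# -> #   bit 1 = 1  t=2,i=6
  ..... -> #   bit 0 = 1  t=4,i=1
  bits 01001000011010010011011110010111 = 1214855063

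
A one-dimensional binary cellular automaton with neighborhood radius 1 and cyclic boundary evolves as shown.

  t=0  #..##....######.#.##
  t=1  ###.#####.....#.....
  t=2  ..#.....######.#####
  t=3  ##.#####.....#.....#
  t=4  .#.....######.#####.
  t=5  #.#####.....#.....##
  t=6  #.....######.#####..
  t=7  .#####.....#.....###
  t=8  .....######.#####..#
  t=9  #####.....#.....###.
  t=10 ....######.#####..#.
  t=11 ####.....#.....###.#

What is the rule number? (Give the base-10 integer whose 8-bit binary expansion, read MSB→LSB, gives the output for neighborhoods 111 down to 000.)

  ###|.  b7=0 t=0,i=10
  ##.|#  b6=1 t=0,i=0
  #.#|.  b5=0 t=0,i=15
  #..|#  b4=1 t=0,i=1
  .##|.  b3=0 t=0,i=3
  .#.|.  b2=0 t=0,i=16
  ..#|#  b1=1 t=0,i=2
  ...|#  b0=1 t=0,i=6
  bits 01010011 = 83

83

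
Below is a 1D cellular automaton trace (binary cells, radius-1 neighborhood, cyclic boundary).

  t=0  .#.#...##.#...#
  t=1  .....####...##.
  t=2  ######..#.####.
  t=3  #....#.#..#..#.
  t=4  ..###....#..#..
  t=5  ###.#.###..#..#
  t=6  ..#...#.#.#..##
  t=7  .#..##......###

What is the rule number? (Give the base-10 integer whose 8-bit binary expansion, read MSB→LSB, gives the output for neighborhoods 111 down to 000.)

  ### -> .   bit 7 = 0  t=1,i=6
  ##. -> #   bit 6 = 1  t=0,i=8
  #.# -> .   bit 5 = 0  t=0,i=0
  #.. -> .   bit 4 = 0  t=0,i=4
  .## -> #   bit 3 = 1  t=0,i=7
  .#. -> .   bit 2 = 0  t=0,i=1
  ..# -> #   bit 1 = 1  t=0,i=6
  ... -> #   bit 0 = 1  t=0,i=5
  bits 01001011 = 75

75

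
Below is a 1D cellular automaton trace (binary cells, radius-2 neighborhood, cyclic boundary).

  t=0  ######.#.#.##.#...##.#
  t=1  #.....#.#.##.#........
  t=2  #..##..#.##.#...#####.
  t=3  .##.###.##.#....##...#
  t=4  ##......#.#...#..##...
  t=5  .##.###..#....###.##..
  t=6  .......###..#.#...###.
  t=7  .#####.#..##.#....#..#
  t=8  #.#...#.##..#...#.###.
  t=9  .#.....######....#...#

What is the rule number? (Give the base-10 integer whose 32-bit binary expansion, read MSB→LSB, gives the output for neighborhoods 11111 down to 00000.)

122461843

  nb #####: next=.  (t=0,i=1, bit31=0)
  nb ####.: next=.  (t=0,i=4, bit30=0)
  nb ###.#: next=.  (t=0,i=5, bit29=0)
  nb ###..: next=.  (t=5,i=6, bit28=0)
  nb ##.##: next=.  (t=0,i=20, bit27=0)
  nb ##.#.: next=#  (t=0,i=6, bit26=1)
  nb ##..#: next=#  (t=2,i=5, bit25=1)
  nb ##...: next=#  (t=3,i=18, bit24=1)
  nb #.###: next=.  (t=0,i=21, bit23=0)
  nb #.##.: next=#  (t=0,i=11, bit22=1)
  nb #.#.#: next=.  (t=0,i=7, bit21=0)
  nb #.#..: next=.  (t=0,i=14, bit20=0)
  nb #..##: next=#  (t=2,i=2, bit19=1)
  nb #..#.: next=#  (t=2,i=6, bit18=1)
  nb #...#: next=.  (t=0,i=16, bit17=0)
  nb #....: next=.  (t=1,i=2, bit16=0)
  nb .####: next=#  (t=0,i=0, bit15=1)
  nb .###.: next=.  (t=3,i=5, bit14=0)
  nb .##.#: next=.  (t=0,i=12, bit13=0)
  nb .##..: next=#  (t=2,i=4, bit12=1)
  nb .#.##: next=#  (t=0,i=10, bit11=1)
  nb .#.#.: next=#  (t=0,i=8, bit10=1)
  nb .#..#: next=#  (t=2,i=1, bit9=1)
  nb .#...: next=.  (t=0,i=15, bit8=0)
  nb ..###: next=#  (t=2,i=16, bit7=1)
  nb ..##.: next=.  (t=0,i=18, bit6=0)
  nb ..#.#: next=.  (t=1,i=6, bit5=0)
  nb ..#..: next=#  (t=1,i=0, bit4=1)
  nb ...##: next=.  (t=0,i=17, bit3=0)
  nb ...#.: next=.  (t=1,i=5, bit2=0)
  nb ....#: next=#  (t=1,i=4, bit1=1)
  nb .....: next=#  (t=1,i=3, bit0=1)
  bits 00000111010011001001111010010011 = 122461843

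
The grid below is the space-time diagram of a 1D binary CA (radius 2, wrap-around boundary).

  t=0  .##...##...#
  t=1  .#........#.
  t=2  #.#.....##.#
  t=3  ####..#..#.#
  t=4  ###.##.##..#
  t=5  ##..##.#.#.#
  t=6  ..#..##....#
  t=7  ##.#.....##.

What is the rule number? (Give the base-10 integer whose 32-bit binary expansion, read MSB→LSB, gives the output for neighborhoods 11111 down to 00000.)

  ##### -> #   bit 31 = 1  t=3,i=1
  ####. -> #   bit 30 = 1  t=3,i=2
  ###.# -> .   bit 29 = 0  t=4,i=2
  ###.. -> .   bit 28 = 0  t=3,i=3
  ##.## -> .   bit 27 = 0  t=2,i=10
  ##.#. -> #   bit 26 = 1  t=2,i=1
  ##..# -> #   bit 25 = 1  t=3,i=4
  ##... -> .   bit 24 = 0  t=0,i=3
  #.### -> #   bit 23 = 1  t=3,i=11
  #.##. -> #   bit 22 = 1  t=0,i=1
  #.#.# -> .   bit 21 = 0  t=5,i=7
  #.#.. -> #   bit 20 = 1  t=2,i=2
  #..## -> .   bit 19 = 0  t=4,i=10
  #..#. -> #   bit 18 = 1  t=1,i=0
  #...# -> .   bit 17 = 0  t=0,i=4
  #.... -> .   bit 16 = 0  t=1,i=3
  .#### -> #   bit 15 = 1  t=3,i=0
  .###. -> .   bit 14 = 0  t=5,i=0
  .##.# -> #   bit 13 = 1  t=2,i=0
  .##.. -> .   bit 12 = 0  t=0,i=2
  .#.## -> .   bit 11 = 0  t=0,i=0
  .#.#. -> .   bit 10 = 0  t=5,i=8
  .#..# -> #   bit 9 = 1  t=1,i=11
  .#... -> #   bit 8 = 1  t=1,i=2
  ..### -> #   bit 7 = 1  t=4,i=11
  ..##. -> .   bit 6 = 0  t=0,i=6
  ..#.# -> .   bit 5 = 0  t=0,i=11
  ..#.. -> .   bit 4 = 0  t=1,i=1
  ...## -> .   bit 3 = 0  t=0,i=5
  ...#. -> #   bit 2 = 1  t=0,i=10
  ....# -> #   bit 1 = 1  t=1,i=8
  ..... -> .   bit 0 = 0  t=1,i=4
  bits 11000110110101001010001110000110 = 3335824262

3335824262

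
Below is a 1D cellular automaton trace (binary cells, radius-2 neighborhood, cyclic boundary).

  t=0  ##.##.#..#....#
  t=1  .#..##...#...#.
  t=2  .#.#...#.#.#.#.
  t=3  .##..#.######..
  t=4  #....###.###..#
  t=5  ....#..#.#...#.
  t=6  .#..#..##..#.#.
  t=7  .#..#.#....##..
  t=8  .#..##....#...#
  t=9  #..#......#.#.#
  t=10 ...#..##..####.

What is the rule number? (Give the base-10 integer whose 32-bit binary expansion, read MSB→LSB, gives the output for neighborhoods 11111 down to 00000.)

  [31] ##### => #  t=3,i=9
  [30] ####. => #  t=3,i=11
  [29] ###.# => #  t=0,i=1
  [28] ###.. => .  t=3,i=12
  [27] ##.## => .  t=0,i=2
  [26] ##.#. => #  t=0,i=5
  [25] ##..# => .  t=3,i=3
  [24] ##... => .  t=1,i=6
  [23] #.### => #  t=3,i=7
  [22] #.##. => .  t=0,i=3
  [21] #.#.# => #  t=2,i=9
  [20] #.#.. => .  t=0,i=6
  [19] #..## => #  t=1,i=3
  [18] #..#. => .  t=0,i=8
  [17] #...# => #  t=1,i=7
  [16] #.... => .  t=0,i=11
  [15] .#### => .  t=3,i=8
  [14] .###. => .  t=0,i=0
  [13] .##.# => #  t=0,i=4
  [12] .##.. => .  t=1,i=5
  [11] .#.## => #  t=3,i=6
  [10] .#.#. => #  t=2,i=2
  [9] .#..# => .  t=0,i=7
  [8] .#... => .  t=0,i=10
  [7] ..### => .  t=0,i=14
  [6] ..##. => .  t=1,i=4
  [5] ..#.# => #  t=2,i=1
  [4] ..#.. => #  t=0,i=9
  [3] ...## => #  t=0,i=13
  [2] ...#. => .  t=1,i=8
  [1] ....# => .  t=0,i=12
  [0] ..... => #  t=5,i=1
  bits 11100100101010100010110000111001 = 3836357689

3836357689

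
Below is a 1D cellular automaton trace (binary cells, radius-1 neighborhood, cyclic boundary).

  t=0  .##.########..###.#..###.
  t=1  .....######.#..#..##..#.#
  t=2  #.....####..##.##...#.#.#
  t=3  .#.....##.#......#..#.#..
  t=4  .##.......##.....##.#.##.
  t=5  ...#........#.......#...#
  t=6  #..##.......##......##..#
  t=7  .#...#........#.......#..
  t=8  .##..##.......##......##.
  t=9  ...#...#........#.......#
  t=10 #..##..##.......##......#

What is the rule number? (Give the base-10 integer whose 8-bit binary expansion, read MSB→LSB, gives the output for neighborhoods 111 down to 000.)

148

  ###|#  b7=1 t=0,i=5
  ##.|.  b6=0 t=0,i=2
  #.#|.  b5=0 t=0,i=3
  #..|#  b4=1 t=0,i=12
  .##|.  b3=0 t=0,i=1
  .#.|#  b2=1 t=0,i=18
  ..#|.  b1=0 t=0,i=0
  ...|.  b0=0 t=1,i=1
  bits 10010100 = 148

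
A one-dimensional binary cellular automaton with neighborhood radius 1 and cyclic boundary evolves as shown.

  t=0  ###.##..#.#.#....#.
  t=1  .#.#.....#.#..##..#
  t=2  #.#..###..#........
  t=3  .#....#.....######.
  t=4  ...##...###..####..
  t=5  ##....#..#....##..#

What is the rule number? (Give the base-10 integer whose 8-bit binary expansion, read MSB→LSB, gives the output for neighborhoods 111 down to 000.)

  [7] ### => #  t=0,i=1
  [6] ##. => .  t=0,i=2
  [5] #.# => #  t=0,i=3
  [4] #.. => .  t=0,i=6
  [3] .## => .  t=0,i=0
  [2] .#. => .  t=0,i=8
  [1] ..# => .  t=0,i=7
  [0] ... => #  t=0,i=14
  bits 10100001 = 161

161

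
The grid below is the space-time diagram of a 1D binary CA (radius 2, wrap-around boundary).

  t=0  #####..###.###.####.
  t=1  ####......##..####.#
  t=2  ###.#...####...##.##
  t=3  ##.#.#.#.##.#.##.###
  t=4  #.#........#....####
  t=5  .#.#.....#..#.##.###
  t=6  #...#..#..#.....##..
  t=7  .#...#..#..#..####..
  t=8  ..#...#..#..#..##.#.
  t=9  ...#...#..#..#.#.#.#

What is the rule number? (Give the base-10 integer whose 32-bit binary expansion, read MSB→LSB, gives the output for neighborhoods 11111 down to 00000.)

  [31] ##### => #  t=0,i=2
  [30] ####. => #  t=0,i=3
  [29] ###.# => .  t=0,i=9
  [28] ###.. => .  t=0,i=4
  [27] ##.## => #  t=0,i=10
  [26] ##.#. => #  t=2,i=3
  [25] ##..# => .  t=0,i=5
  [24] ##... => #  t=1,i=4
  [23] #.### => #  t=0,i=0
  [22] #.##. => .  t=3,i=9
  [21] #.#.# => .  t=3,i=3
  [20] #.#.. => .  t=2,i=4
  [19] #..## => .  t=0,i=6
  [18] #..#. => .  t=5,i=11
  [17] #...# => .  t=2,i=6
  [16] #.... => .  t=1,i=5
  [15] .#### => #  t=0,i=1
  [14] .###. => .  t=0,i=8
  [13] .##.# => .  t=2,i=16
  [12] .##.. => #  t=1,i=11
  [11] .#.## => .  t=3,i=8
  [10] .#.#. => .  t=3,i=4
  [9] .#..# => #  t=5,i=10
  [8] .#... => #  t=2,i=5
  [7] ..### => .  t=0,i=7
  [6] ..##. => #  t=1,i=10
  [5] ..#.# => .  t=5,i=12
  [4] ..#.. => .  t=4,i=11
  [3] ...## => #  t=1,i=9
  [2] ...#. => .  t=4,i=10
  [1] ....# => #  t=1,i=8
  [0] ..... => .  t=1,i=6
  bits 11001101100000001001001101001010 = 3447755594

3447755594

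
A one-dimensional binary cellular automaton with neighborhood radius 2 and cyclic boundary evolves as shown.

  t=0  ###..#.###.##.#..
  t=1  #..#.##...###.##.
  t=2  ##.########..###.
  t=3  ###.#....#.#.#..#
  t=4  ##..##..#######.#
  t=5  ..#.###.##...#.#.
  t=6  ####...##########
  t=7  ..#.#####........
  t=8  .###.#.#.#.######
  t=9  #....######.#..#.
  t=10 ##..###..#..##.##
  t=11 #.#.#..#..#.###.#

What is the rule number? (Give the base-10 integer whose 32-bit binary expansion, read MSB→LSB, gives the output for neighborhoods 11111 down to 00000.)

1265811437

  ##### -> .   bit 31 = 0  t=2,i=5
  ####. -> #   bit 30 = 1  t=2,i=9
  ###.# -> .   bit 29 = 0  t=0,i=9
  ###.. -> .   bit 28 = 0  t=0,i=2
  ##.## -> #   bit 27 = 1  t=0,i=10
  ##.#. -> .   bit 26 = 0  t=0,i=13
  ##..# -> #   bit 25 = 1  t=0,i=3
  ##... -> #   bit 24 = 1  t=1,i=7
  #.### -> .   bit 23 = 0  t=0,i=7
  #.##. -> #   bit 22 = 1  t=0,i=11
  #.#.# -> #   bit 21 = 1  t=3,i=11
  #.#.. -> #   bit 20 = 1  t=0,i=14
  #..## -> .   bit 19 = 0  t=0,i=16
  #..#. -> .   bit 18 = 0  t=0,i=4
  #...# -> #   bit 17 = 1  t=1,i=8
  #.... -> .   bit 16 = 0  t=3,i=6
  .#### -> #   bit 15 = 1  t=2,i=4
  .###. -> .   bit 14 = 0  t=0,i=1
  .##.# -> #   bit 13 = 1  t=0,i=12
  .##.. -> #   bit 12 = 1  t=1,i=6
  .#.## -> #   bit 11 = 1  t=0,i=6
  .#.#. -> #   bit 10 = 1  t=3,i=10
  .#..# -> #   bit 9 = 1  t=0,i=15
  .#... -> #   bit 8 = 1  t=3,i=5
  ..### -> #   bit 7 = 1  t=0,i=0
  ..##. -> #   bit 6 = 1  t=4,i=4
  ..#.# -> #   bit 5 = 1  t=0,i=5
  ..#.. -> .   bit 4 = 0  t=10,i=9
  ...## -> #   bit 3 = 1  t=1,i=9
  ...#. -> #   bit 2 = 1  t=3,i=8
  ....# -> .   bit 1 = 0  t=3,i=7
  ..... -> #   bit 0 = 1  t=7,i=11
  bits 01001011011100101011111111101101 = 1265811437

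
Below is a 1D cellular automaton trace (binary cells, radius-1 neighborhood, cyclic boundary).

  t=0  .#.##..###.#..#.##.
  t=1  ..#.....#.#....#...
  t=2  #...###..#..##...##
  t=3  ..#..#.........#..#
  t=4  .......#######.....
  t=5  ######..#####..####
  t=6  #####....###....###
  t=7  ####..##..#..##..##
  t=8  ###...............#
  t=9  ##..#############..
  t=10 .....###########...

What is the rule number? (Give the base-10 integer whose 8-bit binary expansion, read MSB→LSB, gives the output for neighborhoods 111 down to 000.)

  [7] ### => #  t=0,i=8
  [6] ##. => .  t=0,i=4
  [5] #.# => #  t=0,i=2
  [4] #.. => .  t=0,i=5
  [3] .## => .  t=0,i=3
  [2] .#. => .  t=0,i=1
  [1] ..# => .  t=0,i=0
  [0] ... => #  t=1,i=0
  bits 10100001 = 161

161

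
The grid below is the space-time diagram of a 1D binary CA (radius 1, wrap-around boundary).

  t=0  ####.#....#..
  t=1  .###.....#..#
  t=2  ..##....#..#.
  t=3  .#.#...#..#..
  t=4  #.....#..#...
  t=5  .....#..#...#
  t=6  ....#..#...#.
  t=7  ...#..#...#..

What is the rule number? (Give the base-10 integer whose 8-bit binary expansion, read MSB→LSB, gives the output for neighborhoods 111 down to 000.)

  nb ###: next=#  (t=0,i=1, bit7=1)
  nb ##.: next=#  (t=0,i=3, bit6=1)
  nb #.#: next=.  (t=0,i=4, bit5=0)
  nb #..: next=.  (t=0,i=6, bit4=0)
  nb .##: next=.  (t=0,i=0, bit3=0)
  nb .#.: next=.  (t=0,i=5, bit2=0)
  nb ..#: next=#  (t=0,i=9, bit1=1)
  nb ...: next=.  (t=0,i=7, bit0=0)
  bits 11000010 = 194

194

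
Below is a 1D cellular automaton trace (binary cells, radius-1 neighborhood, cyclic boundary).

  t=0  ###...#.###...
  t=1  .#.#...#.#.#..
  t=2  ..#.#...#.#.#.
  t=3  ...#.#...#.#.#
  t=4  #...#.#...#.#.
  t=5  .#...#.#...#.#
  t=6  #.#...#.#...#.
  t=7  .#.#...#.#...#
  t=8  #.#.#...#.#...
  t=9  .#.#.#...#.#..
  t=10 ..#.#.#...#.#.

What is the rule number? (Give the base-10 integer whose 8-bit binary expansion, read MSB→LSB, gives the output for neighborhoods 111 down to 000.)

176

  ###|#  b7=1 t=0,i=1
  ##.|.  b6=0 t=0,i=2
  #.#|#  b5=1 t=0,i=7
  #..|#  b4=1 t=0,i=3
  .##|.  b3=0 t=0,i=0
  .#.|.  b2=0 t=0,i=6
  ..#|.  b1=0 t=0,i=5
  ...|.  b0=0 t=0,i=4
  bits 10110000 = 176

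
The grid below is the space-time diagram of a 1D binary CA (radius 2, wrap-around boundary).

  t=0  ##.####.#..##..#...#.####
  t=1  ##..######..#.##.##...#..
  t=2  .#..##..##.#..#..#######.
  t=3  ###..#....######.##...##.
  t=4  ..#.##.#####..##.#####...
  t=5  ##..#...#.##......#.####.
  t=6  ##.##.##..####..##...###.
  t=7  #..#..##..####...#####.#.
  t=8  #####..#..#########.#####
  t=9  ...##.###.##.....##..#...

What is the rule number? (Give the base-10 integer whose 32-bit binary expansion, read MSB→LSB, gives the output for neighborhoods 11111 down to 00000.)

  ##### -> .   bit 31 = 0  t=0,i=23
  ####. -> #   bit 30 = 1  t=0,i=0
  ###.# -> #   bit 29 = 1  t=0,i=1
  ###.. -> #   bit 28 = 1  t=1,i=9
  ##.## -> .   bit 27 = 0  t=0,i=2
  ##.#. -> #   bit 26 = 1  t=0,i=7
  ##..# -> .   bit 25 = 0  t=0,i=13
  ##... -> #   bit 24 = 1  t=1,i=19
  #.### -> .   bit 23 = 0  t=0,i=3
  #.##. -> #   bit 22 = 1  t=1,i=14
  #.#.# -> #   bit 21 = 1  t=7,i=23
  #.#.. -> #   bit 20 = 1  t=0,i=8
  #..## -> .   bit 19 = 0  t=0,i=10
  #..#. -> #   bit 18 = 1  t=0,i=14
  #...# -> #   bit 17 = 1  t=0,i=17
  #.... -> #   bit 16 = 1  t=3,i=7
  .#### -> #   bit 15 = 1  t=0,i=4
  .###. -> .   bit 14 = 0  t=3,i=1
  .##.# -> .   bit 13 = 0  t=1,i=15
  .##.. -> #   bit 12 = 1  t=0,i=12
  .#.## -> .   bit 11 = 0  t=0,i=20
  .#.#. -> #   bit 10 = 1  t=7,i=24
  .#..# -> #   bit 9 = 1  t=0,i=9
  .#... -> .   bit 8 = 0  t=0,i=16
  ..### -> #   bit 7 = 1  t=1,i=4
  ..##. -> .   bit 6 = 0  t=0,i=11
  ..#.# -> .   bit 5 = 0  t=0,i=19
  ..#.. -> #   bit 4 = 1  t=0,i=15
  ...## -> #   bit 3 = 1  t=3,i=9
  ...#. -> #   bit 2 = 1  t=0,i=18
  ....# -> #   bit 1 = 1  t=3,i=8
  ..... -> .   bit 0 = 0  t=4,i=24
  bits 01110101011101111001011010011110 = 1970771614

1970771614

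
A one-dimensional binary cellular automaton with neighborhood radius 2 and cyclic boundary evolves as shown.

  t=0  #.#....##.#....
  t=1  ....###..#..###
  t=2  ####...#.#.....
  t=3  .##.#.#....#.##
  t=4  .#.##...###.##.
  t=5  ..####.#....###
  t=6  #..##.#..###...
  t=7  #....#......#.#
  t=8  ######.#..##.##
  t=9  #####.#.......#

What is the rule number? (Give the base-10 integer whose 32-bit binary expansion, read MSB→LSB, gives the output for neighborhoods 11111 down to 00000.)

  ##### -> #   bit 31 = 1  t=8,i=0
  ####. -> #   bit 30 = 1  t=2,i=2
  ###.# -> .   bit 29 = 0  t=4,i=10
  ###.. -> .   bit 28 = 0  t=1,i=6
  ##.## -> .   bit 27 = 0  t=3,i=0
  ##.#. -> #   bit 26 = 1  t=0,i=9
  ##..# -> #   bit 25 = 1  t=1,i=7
  ##... -> #   bit 24 = 1  t=1,i=0
  #.### -> .   bit 23 = 0  t=8,i=13
  #.##. -> #   bit 22 = 1  t=3,i=1
  #.#.# -> #   bit 21 = 1  t=3,i=4
  #.#.. -> .   bit 20 = 0  t=0,i=2
  #..## -> .   bit 19 = 0  t=1,i=11
  #..#. -> .   bit 18 = 0  t=1,i=8
  #...# -> .   bit 17 = 0  t=2,i=5
  #.... -> #   bit 16 = 1  t=0,i=4
  .#### -> #   bit 15 = 1  t=2,i=1
  .###. -> .   bit 14 = 0  t=1,i=5
  .##.# -> .   bit 13 = 0  t=0,i=8
  .##.. -> #   bit 12 = 1  t=4,i=4
  .#.## -> #   bit 11 = 1  t=3,i=12
  .#.#. -> .   bit 10 = 0  t=0,i=1
  .#..# -> .   bit 9 = 0  t=1,i=10
  .#... -> .   bit 8 = 0  t=0,i=3
  ..### -> .   bit 7 = 0  t=1,i=4
  ..##. -> .   bit 6 = 0  t=0,i=7
  ..#.# -> .   bit 5 = 0  t=0,i=0
  ..#.. -> #   bit 4 = 1  t=1,i=9
  ...## -> #   bit 3 = 1  t=0,i=6
  ...#. -> #   bit 2 = 1  t=0,i=14
  ....# -> #   bit 1 = 1  t=0,i=5
  ..... -> .   bit 0 = 0  t=2,i=12
  bits 11000111011000011001100000011110 = 3345061918

3345061918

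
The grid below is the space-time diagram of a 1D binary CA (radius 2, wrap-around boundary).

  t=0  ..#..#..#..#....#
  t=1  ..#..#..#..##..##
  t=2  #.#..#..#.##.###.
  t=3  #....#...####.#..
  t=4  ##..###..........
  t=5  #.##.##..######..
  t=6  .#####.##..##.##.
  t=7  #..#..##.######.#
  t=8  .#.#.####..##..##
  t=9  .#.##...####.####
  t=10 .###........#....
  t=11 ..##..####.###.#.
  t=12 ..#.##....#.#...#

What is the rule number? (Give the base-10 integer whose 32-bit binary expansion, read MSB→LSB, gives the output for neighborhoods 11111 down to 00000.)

  ##### -> #   bit 31 = 1  t=5,i=11
  ####. -> .   bit 30 = 0  t=3,i=11
  ###.# -> .   bit 29 = 0  t=2,i=15
  ###.. -> #   bit 28 = 1  t=4,i=6
  ##.## -> #   bit 27 = 1  t=2,i=12
  ##.#. -> .   bit 26 = 0  t=2,i=16
  ##..# -> #   bit 25 = 1  t=1,i=0
  ##... -> .   bit 24 = 0  t=4,i=7
  #.### -> .   bit 23 = 0  t=2,i=13
  #.##. -> #   bit 22 = 1  t=2,i=10
  #.#.# -> #   bit 21 = 1  t=2,i=0
  #.#.. -> .   bit 20 = 0  t=2,i=2
  #..## -> #   bit 19 = 1  t=1,i=10
  #..#. -> .   bit 18 = 0  t=0,i=1
  #...# -> .   bit 17 = 0  t=3,i=7
  #.... -> .   bit 16 = 0  t=0,i=13
  .#### -> .   bit 15 = 0  t=3,i=10
  .###. -> #   bit 14 = 1  t=2,i=14
  .##.# -> #   bit 13 = 1  t=2,i=11
  .##.. -> .   bit 12 = 0  t=1,i=12
  .#.## -> #   bit 11 = 1  t=2,i=9
  .#.#. -> .   bit 10 = 0  t=2,i=1
  .#..# -> .   bit 9 = 0  t=0,i=0
  .#... -> #   bit 8 = 1  t=0,i=12
  ..### -> .   bit 7 = 0  t=3,i=9
  ..##. -> #   bit 6 = 1  t=1,i=11
  ..#.# -> .   bit 5 = 0  t=2,i=8
  ..#.. -> #   bit 4 = 1  t=0,i=2
  ...## -> .   bit 3 = 0  t=3,i=8
  ...#. -> #   bit 2 = 1  t=0,i=15
  ....# -> .   bit 1 = 0  t=0,i=14
  ..... -> #   bit 0 = 1  t=4,i=9
  bits 10011010011010000110100101010101 = 2590533973

2590533973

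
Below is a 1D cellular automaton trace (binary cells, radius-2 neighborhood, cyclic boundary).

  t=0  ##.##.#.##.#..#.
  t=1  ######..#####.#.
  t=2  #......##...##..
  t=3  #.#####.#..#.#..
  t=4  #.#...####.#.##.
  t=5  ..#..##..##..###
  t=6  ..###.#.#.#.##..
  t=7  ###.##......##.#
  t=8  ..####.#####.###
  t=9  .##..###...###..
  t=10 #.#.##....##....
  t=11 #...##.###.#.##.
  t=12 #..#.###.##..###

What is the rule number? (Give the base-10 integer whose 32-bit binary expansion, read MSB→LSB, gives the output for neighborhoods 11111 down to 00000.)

752431803

  #####|.  b31=0 t=1,i=2
  ####.|.  b30=0 t=1,i=4
  ###.#|#  b29=1 t=1,i=12
  ###..|.  b28=0 t=1,i=5
  ##.##|#  b27=1 t=0,i=2
  ##.#.|#  b26=1 t=0,i=5
  ##..#|.  b25=0 t=1,i=6
  ##...|.  b24=0 t=2,i=9
  #.###|#  b23=1 t=1,i=0
  #.##.|#  b22=1 t=0,i=0
  #.#.#|.  b21=0 t=0,i=6
  #.#..|#  b20=1 t=0,i=11
  #..##|#  b19=1 t=1,i=7
  #..#.|.  b18=0 t=0,i=13
  #...#|.  b17=0 t=2,i=10
  #....|#  b16=1 t=2,i=2
  .####|.  b15=0 t=1,i=1
  .###.|.  b14=0 t=5,i=14
  .##.#|#  b13=1 t=0,i=1
  .##..|#  b12=1 t=2,i=8
  .#.##|.  b11=0 t=0,i=7
  .#.#.|.  b10=0 t=3,i=12
  .#..#|#  b9=1 t=0,i=12
  .#...|.  b8=0 t=2,i=1
  ..###|#  b7=1 t=1,i=8
  ..##.|.  b6=0 t=2,i=7
  ..#.#|#  b5=1 t=0,i=14
  ..#..|#  b4=1 t=2,i=0
  ...##|#  b3=1 t=2,i=6
  ...#.|.  b2=0 t=10,i=15
  ....#|#  b1=1 t=2,i=5
  .....|#  b0=1 t=2,i=3
  bits 00101100110110010011001010111011 = 752431803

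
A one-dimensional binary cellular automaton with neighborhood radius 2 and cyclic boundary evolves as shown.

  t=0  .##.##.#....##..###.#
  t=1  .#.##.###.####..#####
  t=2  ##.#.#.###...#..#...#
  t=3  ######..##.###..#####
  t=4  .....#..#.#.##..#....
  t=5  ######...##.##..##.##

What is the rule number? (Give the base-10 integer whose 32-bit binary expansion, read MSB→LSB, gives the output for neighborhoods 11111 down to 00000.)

  ##### -> .   bit 31 = 0  t=1,i=18
  ####. -> .   bit 30 = 0  t=1,i=12
  ###.# -> #   bit 29 = 1  t=0,i=18
  ###.. -> #   bit 28 = 1  t=1,i=13
  ##.## -> #   bit 27 = 1  t=0,i=3
  ##.#. -> #   bit 26 = 1  t=0,i=6
  ##..# -> .   bit 25 = 0  t=0,i=14
  ##... -> .   bit 24 = 0  t=2,i=10
  #.### -> .   bit 23 = 0  t=1,i=6
  #.##. -> #   bit 22 = 1  t=0,i=1
  #.#.# -> #   bit 21 = 1  t=0,i=20
  #.#.. -> #   bit 20 = 1  t=0,i=7
  #..## -> .   bit 19 = 0  t=0,i=15
  #..#. -> .   bit 18 = 0  t=2,i=15
  #...# -> #   bit 17 = 1  t=2,i=11
  #.... -> .   bit 16 = 0  t=0,i=9
  .#### -> .   bit 15 = 0  t=1,i=11
  .###. -> #   bit 14 = 1  t=0,i=17
  .##.# -> .   bit 13 = 0  t=0,i=2
  .##.. -> #   bit 12 = 1  t=0,i=13
  .#.## -> .   bit 11 = 0  t=0,i=0
  .#.#. -> #   bit 10 = 1  t=2,i=4
  .#..# -> .   bit 9 = 0  t=2,i=14
  .#... -> #   bit 8 = 1  t=0,i=8
  ..### -> #   bit 7 = 1  t=0,i=16
  ..##. -> #   bit 6 = 1  t=0,i=12
  ..#.# -> .   bit 5 = 0  t=4,i=8
  ..#.. -> #   bit 4 = 1  t=2,i=13
  ...## -> #   bit 3 = 1  t=0,i=11
  ...#. -> #   bit 2 = 1  t=2,i=12
  ....# -> #   bit 1 = 1  t=0,i=10
  ..... -> #   bit 0 = 1  t=4,i=0
  bits 00111100011100100101010111011111 = 1014126047

1014126047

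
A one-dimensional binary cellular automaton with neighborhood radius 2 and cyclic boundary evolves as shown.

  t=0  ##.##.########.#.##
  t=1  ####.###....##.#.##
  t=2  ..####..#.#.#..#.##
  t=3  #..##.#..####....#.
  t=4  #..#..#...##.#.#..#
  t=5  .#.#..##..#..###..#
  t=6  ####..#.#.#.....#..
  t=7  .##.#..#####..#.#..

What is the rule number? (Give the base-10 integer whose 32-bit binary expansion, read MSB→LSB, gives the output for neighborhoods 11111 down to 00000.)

1810924882

  #####|.  b31=0 t=0,i=8
  ####.|#  b30=1 t=0,i=0
  ###.#|#  b29=1 t=0,i=1
  ###..|.  b28=0 t=1,i=7
  ##.##|#  b27=1 t=0,i=2
  ##.#.|.  b26=0 t=0,i=14
  ##..#|#  b25=1 t=2,i=0
  ##...|#  b24=1 t=1,i=8
  #.###|#  b23=1 t=0,i=6
  #.##.|#  b22=1 t=0,i=3
  #.#.#|#  b21=1 t=0,i=15
  #.#..|#  b20=1 t=2,i=12
  #..##|.  b19=0 t=2,i=1
  #..#.|.  b18=0 t=2,i=7
  #...#|.  b17=0 t=4,i=8
  #....|.  b16=0 t=1,i=9
  .####|#  b15=1 t=0,i=7
  .###.|.  b14=0 t=1,i=6
  .##.#|.  b13=0 t=0,i=4
  .##..|.  b12=0 t=2,i=18
  .#.##|.  b11=0 t=0,i=16
  .#.#.|#  b10=1 t=2,i=9
  .#..#|.  b9=0 t=2,i=13
  .#...|#  b8=1 t=4,i=7
  ..###|.  b7=0 t=2,i=2
  ..##.|#  b6=1 t=1,i=12
  ..#.#|.  b5=0 t=2,i=8
  ..#..|#  b4=1 t=4,i=3
  ...##|.  b3=0 t=1,i=11
  ...#.|.  b2=0 t=3,i=16
  ....#|#  b1=1 t=1,i=10
  .....|.  b0=0 t=6,i=13
  bits 01101011111100001000010101010010 = 1810924882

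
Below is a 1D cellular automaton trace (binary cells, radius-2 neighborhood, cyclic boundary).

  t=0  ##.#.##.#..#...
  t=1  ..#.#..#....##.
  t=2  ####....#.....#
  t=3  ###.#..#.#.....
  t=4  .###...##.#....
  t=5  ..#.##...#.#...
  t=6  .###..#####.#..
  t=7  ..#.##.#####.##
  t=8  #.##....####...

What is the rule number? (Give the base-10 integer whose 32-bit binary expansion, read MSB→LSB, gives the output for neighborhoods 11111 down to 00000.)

  ##### -> #   bit 31 = 1  t=2,i=1
  ####. -> #   bit 30 = 1  t=2,i=2
  ###.# -> #   bit 29 = 1  t=3,i=2
  ###.. -> .   bit 28 = 0  t=2,i=3
  ##.## -> .   bit 27 = 0  t=7,i=6
  ##.#. -> #   bit 26 = 1  t=0,i=2
  ##..# -> #   bit 25 = 1  t=6,i=4
  ##... -> #   bit 24 = 1  t=1,i=14
  #.### -> .   bit 23 = 0  t=7,i=7
  #.##. -> .   bit 22 = 0  t=0,i=5
  #.#.# -> .   bit 21 = 0  t=0,i=3
  #.#.. -> .   bit 20 = 0  t=0,i=8
  #..## -> #   bit 19 = 1  t=6,i=5
  #..#. -> .   bit 18 = 0  t=0,i=10
  #...# -> #   bit 17 = 1  t=0,i=13
  #.... -> .   bit 16 = 0  t=1,i=9
  .#### -> #   bit 15 = 1  t=2,i=0
  .###. -> #   bit 14 = 1  t=3,i=1
  .##.# -> .   bit 13 = 0  t=0,i=1
  .##.. -> .   bit 12 = 0  t=1,i=13
  .#.## -> #   bit 11 = 1  t=0,i=4
  .#.#. -> #   bit 10 = 1  t=1,i=3
  .#..# -> .   bit 9 = 0  t=0,i=9
  .#... -> #   bit 8 = 1  t=0,i=12
  ..### -> .   bit 7 = 0  t=2,i=14
  ..##. -> .   bit 6 = 0  t=0,i=0
  ..#.# -> #   bit 5 = 1  t=1,i=2
  ..#.. -> .   bit 4 = 0  t=0,i=11
  ...## -> .   bit 3 = 0  t=0,i=14
  ...#. -> #   bit 2 = 1  t=1,i=1
  ....# -> .   bit 1 = 0  t=1,i=10
  ..... -> .   bit 0 = 0  t=2,i=11
  bits 11100111000010101100110100100100 = 3876244772

3876244772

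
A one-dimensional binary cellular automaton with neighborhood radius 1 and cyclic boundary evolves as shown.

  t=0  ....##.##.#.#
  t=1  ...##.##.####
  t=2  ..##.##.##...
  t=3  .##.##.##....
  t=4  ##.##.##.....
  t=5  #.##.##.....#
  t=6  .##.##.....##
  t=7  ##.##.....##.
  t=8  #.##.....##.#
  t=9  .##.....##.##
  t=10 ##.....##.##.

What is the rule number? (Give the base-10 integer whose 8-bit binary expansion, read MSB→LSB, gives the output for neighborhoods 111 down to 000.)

46

  [7] ### => .  t=1,i=10
  [6] ##. => .  t=0,i=5
  [5] #.# => #  t=0,i=6
  [4] #.. => .  t=0,i=0
  [3] .## => #  t=0,i=4
  [2] .#. => #  t=0,i=10
  [1] ..# => #  t=0,i=3
  [0] ... => .  t=0,i=1
  bits 00101110 = 46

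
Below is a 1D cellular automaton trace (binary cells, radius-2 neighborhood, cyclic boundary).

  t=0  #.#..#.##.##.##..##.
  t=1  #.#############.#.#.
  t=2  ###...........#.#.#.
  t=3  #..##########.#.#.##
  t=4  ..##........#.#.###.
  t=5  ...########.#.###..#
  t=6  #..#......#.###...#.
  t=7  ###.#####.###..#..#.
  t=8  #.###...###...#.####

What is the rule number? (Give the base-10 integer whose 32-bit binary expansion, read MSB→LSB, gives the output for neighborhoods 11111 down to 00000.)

  [31] ##### => .  t=1,i=4
  [30] ####. => .  t=1,i=13
  [29] ###.# => #  t=1,i=14
  [28] ###.. => .  t=2,i=2
  [27] ##.## => #  t=0,i=9
  [26] ##.#. => .  t=0,i=19
  [25] ##..# => .  t=0,i=15
  [24] ##... => #  t=2,i=3
  [23] #.### => #  t=1,i=2
  [22] #.##. => #  t=0,i=7
  [21] #.#.# => #  t=0,i=0
  [20] #.#.. => #  t=0,i=2
  [19] #..## => #  t=0,i=16
  [18] #..#. => #  t=0,i=4
  [17] #...# => .  t=4,i=0
  [16] #.... => #  t=2,i=4
  [15] .#### => .  t=1,i=3
  [14] .###. => .  t=2,i=1
  [13] .##.# => #  t=0,i=8
  [12] .##.. => #  t=0,i=14
  [11] .#.## => #  t=0,i=6
  [10] .#.#. => .  t=0,i=1
  [9] .#..# => #  t=0,i=3
  [8] .#... => #  t=5,i=0
  [7] ..### => #  t=3,i=3
  [6] ..##. => .  t=0,i=17
  [5] ..#.# => #  t=0,i=5
  [4] ..#.. => .  t=5,i=19
  [3] ...## => .  t=4,i=1
  [2] ...#. => .  t=2,i=13
  [1] ....# => #  t=2,i=12
  [0] ..... => #  t=2,i=5
  bits 00101001111111010011101110100011 = 704461731

704461731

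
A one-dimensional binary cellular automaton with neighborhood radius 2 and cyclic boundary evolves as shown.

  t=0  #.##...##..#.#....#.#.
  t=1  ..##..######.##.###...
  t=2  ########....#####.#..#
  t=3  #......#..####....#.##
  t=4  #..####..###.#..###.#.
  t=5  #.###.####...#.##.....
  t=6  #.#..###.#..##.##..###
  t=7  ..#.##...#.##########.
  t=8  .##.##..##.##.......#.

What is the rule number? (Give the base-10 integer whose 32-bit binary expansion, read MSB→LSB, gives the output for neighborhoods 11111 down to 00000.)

  [31] ##### => .  t=1,i=8
  [30] ####. => .  t=1,i=10
  [29] ###.# => .  t=1,i=11
  [28] ###.. => #  t=1,i=18
  [27] ##.## => #  t=1,i=12
  [26] ##.#. => .  t=2,i=17
  [25] ##..# => #  t=0,i=9
  [24] ##... => .  t=0,i=4
  [23] #.### => #  t=1,i=16
  [22] #.##. => #  t=0,i=2
  [21] #.#.# => .  t=0,i=0
  [20] #.#.. => #  t=0,i=13
  [19] #..## => #  t=1,i=5
  [18] #..#. => #  t=0,i=10
  [17] #...# => .  t=0,i=5
  [16] #.... => .  t=0,i=15
  [15] .#### => #  t=1,i=7
  [14] .###. => .  t=1,i=17
  [13] .##.# => #  t=1,i=14
  [12] .##.. => #  t=0,i=3
  [11] .#.## => .  t=0,i=1
  [10] .#.#. => .  t=0,i=12
  [9] .#..# => .  t=2,i=19
  [8] .#... => #  t=0,i=14
  [7] ..### => #  t=1,i=6
  [6] ..##. => #  t=0,i=7
  [5] ..#.# => #  t=0,i=11
  [4] ..#.. => .  t=3,i=7
  [3] ...## => #  t=0,i=6
  [2] ...#. => #  t=0,i=17
  [1] ....# => #  t=0,i=16
  [0] ..... => #  t=1,i=21
  bits 00011010110111001011000111101111 = 450671087

450671087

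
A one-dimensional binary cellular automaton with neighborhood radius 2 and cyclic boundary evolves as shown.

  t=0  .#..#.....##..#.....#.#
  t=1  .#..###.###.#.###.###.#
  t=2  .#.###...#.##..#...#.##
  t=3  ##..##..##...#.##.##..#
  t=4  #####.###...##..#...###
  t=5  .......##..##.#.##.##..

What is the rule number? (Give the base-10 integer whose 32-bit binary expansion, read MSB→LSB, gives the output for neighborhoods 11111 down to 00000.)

  [31] ##### => .  t=4,i=0
  [30] ####. => .  t=4,i=3
  [29] ###.# => .  t=1,i=6
  [28] ###.. => #  t=2,i=5
  [27] ##.## => .  t=1,i=7
  [26] ##.#. => #  t=1,i=11
  [25] ##..# => #  t=0,i=12
  [24] ##... => .  t=2,i=6
  [23] #.### => .  t=1,i=8
  [22] #.##. => .  t=2,i=11
  [21] #.#.# => #  t=0,i=22
  [20] #.#.. => #  t=0,i=1
  [19] #..## => #  t=1,i=3
  [18] #..#. => .  t=0,i=3
  [17] #...# => .  t=2,i=7
  [16] #.... => #  t=0,i=6
  [15] .#### => .  t=4,i=21
  [14] .###. => #  t=1,i=5
  [13] .##.# => #  t=2,i=22
  [12] .##.. => .  t=0,i=11
  [11] .#.## => .  t=1,i=13
  [10] .#.#. => .  t=0,i=0
  [9] .#..# => .  t=0,i=2
  [8] .#... => #  t=0,i=5
  [7] ..### => #  t=1,i=4
  [6] ..##. => #  t=0,i=10
  [5] ..#.# => #  t=0,i=20
  [4] ..#.. => #  t=0,i=4
  [3] ...## => #  t=0,i=9
  [2] ...#. => #  t=0,i=19
  [1] ....# => #  t=0,i=8
  [0] ..... => .  t=0,i=7
  bits 00010110001110010110000111111110 = 372859390

372859390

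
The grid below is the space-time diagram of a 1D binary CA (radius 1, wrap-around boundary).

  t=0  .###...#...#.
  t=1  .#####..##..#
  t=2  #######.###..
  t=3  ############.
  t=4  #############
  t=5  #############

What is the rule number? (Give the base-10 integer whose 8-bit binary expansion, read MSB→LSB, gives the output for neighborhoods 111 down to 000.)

249

  ### -> #   bit 7 = 1  t=0,i=2
  ##. -> #   bit 6 = 1  t=0,i=3
  #.# -> #   bit 5 = 1  t=1,i=0
  #.. -> #   bit 4 = 1  t=0,i=4
  .## -> #   bit 3 = 1  t=0,i=1
  .#. -> .   bit 2 = 0  t=0,i=7
  ..# -> .   bit 1 = 0  t=0,i=0
  ... -> #   bit 0 = 1  t=0,i=5
  bits 11111001 = 249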